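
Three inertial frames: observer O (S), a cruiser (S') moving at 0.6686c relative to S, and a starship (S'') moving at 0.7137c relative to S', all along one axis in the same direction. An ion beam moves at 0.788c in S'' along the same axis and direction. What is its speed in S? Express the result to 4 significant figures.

0.9922c

Compose velocities in two stages. Stage 1 (into S'): u₁ = (0.788+0.7137)/(1+0.788×0.7137) = 0.96115.
Stage 2 (into S): u = (0.96115+0.6686)/(1+0.96115×0.6686) = 0.99216, so the speed is 0.9922c.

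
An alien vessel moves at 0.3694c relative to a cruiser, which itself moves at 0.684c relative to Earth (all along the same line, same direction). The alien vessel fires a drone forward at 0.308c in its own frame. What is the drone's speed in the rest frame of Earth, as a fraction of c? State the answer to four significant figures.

First combine the drone and alien vessel (S''→S'): u₁ = (0.308 + 0.3694)/(1 + 0.308×0.3694) = 0.6774/1.1137752 = 0.6082.
Then combine with the cruiser (S'→S): u = (0.6082 + 0.684)/(1 + 0.6082×0.684) = 1.2922/1.4160088 = 0.91256.

0.9126c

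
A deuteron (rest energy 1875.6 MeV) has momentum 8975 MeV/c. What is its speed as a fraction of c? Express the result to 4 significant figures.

0.9789c

pc/(mc²) = 8975/1875.6 = 4.7851 = βγ = β/√(1−β²).
So β² = x²/(1 + x²) with x = 4.7851: x² = 22.8972, β² = 22.8972/23.8972 = 0.958154, β = 0.9789.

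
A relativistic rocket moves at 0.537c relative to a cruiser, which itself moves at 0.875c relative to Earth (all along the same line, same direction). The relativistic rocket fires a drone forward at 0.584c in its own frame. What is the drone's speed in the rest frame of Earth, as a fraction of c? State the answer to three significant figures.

First combine the drone and relativistic rocket (S''→S'): u₁ = (0.584 + 0.537)/(1 + 0.584×0.537) = 1.121/1.313608 = 0.85337.
Then combine with the cruiser (S'→S): u = (0.85337 + 0.875)/(1 + 0.85337×0.875) = 1.72837/1.74669875 = 0.98951.

0.990c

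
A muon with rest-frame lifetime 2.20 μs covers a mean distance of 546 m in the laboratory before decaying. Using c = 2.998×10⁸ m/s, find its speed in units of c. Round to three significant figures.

Lab distance = (lab lifetime)·v = γτ·βc, so βγ = d/(cτ) = 546.0/(2.998×10⁸ × 2.200×10^-6) = 0.82782.
With βγ = 0.82782: γ² = 1 + (βγ)² = 1.685286, and β = (βγ)/γ = 0.82782/1.29819 = 0.638.

0.638c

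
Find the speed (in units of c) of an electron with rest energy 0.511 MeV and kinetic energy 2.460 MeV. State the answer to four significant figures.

γ = 1 + K/(mc²) = 1 + 2.460/0.511 = 5.8141.
β = √(1 − 1/γ²) = √(1 − 0.0295825) = √0.9704175 = 0.9851.

0.9851c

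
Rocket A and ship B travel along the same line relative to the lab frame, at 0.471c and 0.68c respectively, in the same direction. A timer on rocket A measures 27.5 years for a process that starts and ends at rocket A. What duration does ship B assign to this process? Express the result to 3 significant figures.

28.9 years

Transform rocket A's velocity into ship B's frame: (0.471 − 0.68)/(1 − 0.471·0.68) = −0.209/0.67972, so the relative speed is 0.30748c.
At |u| = 0.30748c, γ = (1 − 0.094544)^(−1/2) = 1.0509.
The clock on rocket A records proper time, so ship B measures Δt = γΔτ = 1.0509 × 27.5 = 28.9 years.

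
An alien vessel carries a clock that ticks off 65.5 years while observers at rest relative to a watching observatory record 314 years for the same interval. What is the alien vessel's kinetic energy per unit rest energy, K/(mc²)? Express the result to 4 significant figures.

3.794

The time-dilation ratio gives γ = 314/65.5 = 4.79389.
Since K = (γ−1)mc², K/(mc²) = 4.79389 − 1 = 3.794.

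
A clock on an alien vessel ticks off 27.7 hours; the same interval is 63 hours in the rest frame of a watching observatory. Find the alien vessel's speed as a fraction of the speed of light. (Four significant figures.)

γ = Δt/Δτ = 63/27.7 = 2.2744.
β = √(1 − 1/γ²) = √(1 − 0.193315) = √0.806685 = 0.8982.

0.8982c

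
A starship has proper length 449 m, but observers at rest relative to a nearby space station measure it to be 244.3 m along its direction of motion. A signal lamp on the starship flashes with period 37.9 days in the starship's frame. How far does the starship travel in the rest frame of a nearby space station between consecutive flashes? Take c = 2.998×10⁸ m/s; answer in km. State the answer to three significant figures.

1.51×10^12 km

Length contraction gives γ = L₀/L = 449/244.3 = 1.8379.
β = √(1 − 1/γ²) = 0.83902. Lab-frame period = γτ = 1.8379×37.9 days = 69.656 days. Distance = βc × γτ = 0.83902 × 2.998×10⁸ m/s × 6018278.4 s = 1.5138×10^15 m = 1.51×10^12 km.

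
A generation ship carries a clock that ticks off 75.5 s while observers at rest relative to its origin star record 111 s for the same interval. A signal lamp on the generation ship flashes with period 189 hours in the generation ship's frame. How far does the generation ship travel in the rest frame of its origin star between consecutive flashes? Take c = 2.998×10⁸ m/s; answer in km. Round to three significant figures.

γ = Δt/Δτ = 111/75.5 = 1.4702.
β = √(1 − 1/γ²) = 0.73305. Lab-frame period = γτ = 1.4702×189 hours = 277.87 hours. Distance = βc × γτ = 0.73305 × 2.998×10⁸ m/s × 1000332 s = 2.1984×10^14 m = 2.20×10^11 km.

2.20×10^11 km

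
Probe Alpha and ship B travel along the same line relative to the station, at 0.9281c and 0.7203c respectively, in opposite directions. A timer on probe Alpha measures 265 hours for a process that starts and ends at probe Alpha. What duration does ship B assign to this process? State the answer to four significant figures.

1712 hours

The velocity of probe Alpha relative to ship B is (0.9281 + 0.7203)c / (1 + 0.9281×0.7203) = 0.98795c; relative speed 0.98795c.
γ for this relative speed: γ = 1/√(1 − 0.976045) = 6.461.
Probe Alpha's interval is proper; time dilation gives Δt_B = γΔτ = 6.461 × 265 hours = 1712 hours.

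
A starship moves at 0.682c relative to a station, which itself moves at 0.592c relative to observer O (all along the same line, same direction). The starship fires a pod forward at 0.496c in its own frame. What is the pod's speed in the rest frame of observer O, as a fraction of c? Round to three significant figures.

First combine the pod and starship (S''→S'): u₁ = (0.496 + 0.682)/(1 + 0.496×0.682) = 1.178/1.338272 = 0.88024.
Then combine with the station (S'→S): u = (0.88024 + 0.592)/(1 + 0.88024×0.592) = 1.47224/1.52110208 = 0.96788.

0.968c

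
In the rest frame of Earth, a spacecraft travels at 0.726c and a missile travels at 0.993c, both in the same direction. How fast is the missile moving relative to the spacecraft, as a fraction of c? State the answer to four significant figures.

0.9567c

Transform to the spacecraft's frame: u' = (u − v)/(1 − uv/c²).
u' = (0.993 − 0.726)/(1 − 0.993×0.726) = 0.267/0.279082 = 0.95671.
Speed in the spacecraft's frame: 0.9567c (in the same direction).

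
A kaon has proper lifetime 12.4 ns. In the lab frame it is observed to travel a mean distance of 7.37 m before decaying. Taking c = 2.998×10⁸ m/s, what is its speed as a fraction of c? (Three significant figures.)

0.893c

Let x = d/(cτ) = 7.370 m / (2.998×10⁸ m/s × 1.240×10^-8 s) = 1.9825. Since d = βγcτ, x = βγ = β/√(1−β²).
Solving: β² = x²/(1+x²) = 3.93031/4.93031 = 0.797173, so β = 0.893.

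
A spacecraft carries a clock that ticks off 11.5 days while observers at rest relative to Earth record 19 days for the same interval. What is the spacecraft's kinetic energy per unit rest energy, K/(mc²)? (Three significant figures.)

From Δt = γΔτ: γ = 19/11.5 = 1.65217.
K/(mc²) = γ − 1 = 1.65217 − 1 = 0.652.

0.652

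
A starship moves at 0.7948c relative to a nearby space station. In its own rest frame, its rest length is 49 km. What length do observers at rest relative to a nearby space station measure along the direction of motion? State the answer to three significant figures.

29.7 km

With β = 0.7948, γ = 1/√(1 − 0.7948²) = 1/√0.36829296 = 1.6478.
Along the direction of motion the measured length is L₀/γ = 49/1.6478 = 29.7 km.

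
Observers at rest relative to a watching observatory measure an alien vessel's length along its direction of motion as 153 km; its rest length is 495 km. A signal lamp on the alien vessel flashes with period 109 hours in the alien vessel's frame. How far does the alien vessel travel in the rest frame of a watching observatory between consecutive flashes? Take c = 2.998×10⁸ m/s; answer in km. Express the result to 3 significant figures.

3.62×10^11 km

Length contraction gives γ = L₀/L = 495/153 = 3.23529.
β = √(1 − 1/γ²) = 0.95103. Lab-frame period = γτ = 3.23529×109 hours = 352.65 hours. Distance = βc × γτ = 0.95103 × 2.998×10⁸ m/s × 1269540 s = 3.6197×10^14 m = 3.62×10^11 km.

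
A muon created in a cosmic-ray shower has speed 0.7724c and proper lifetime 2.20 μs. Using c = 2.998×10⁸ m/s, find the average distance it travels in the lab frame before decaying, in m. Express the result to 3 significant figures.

With β = 0.7724, γ = 1/√(1 − 0.7724²) = 1/√0.40339824 = 1.5745.
Lab-frame lifetime: Δt = γτ = 1.5745 × 2.20 μs = 3.4639 μs.
Distance: d = vΔt = 0.7724 × 2.998×10⁸ m/s × 3.4639×10^-6 s = 802 m.

802 m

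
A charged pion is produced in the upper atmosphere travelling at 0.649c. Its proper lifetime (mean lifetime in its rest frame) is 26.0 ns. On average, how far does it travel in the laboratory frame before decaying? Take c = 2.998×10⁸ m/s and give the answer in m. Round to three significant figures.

γ = 1/√(1 − β²) = 1/√(1 − 0.421201) = 1/√0.578799 = 1/0.760788 = 1.3144.
Lab-frame lifetime: Δt = γτ = 1.3144 × 26.0 ns = 34.174 ns.
Distance: d = vΔt = 0.649 × 2.998×10⁸ m/s × 3.4174×10^-8 s = 6.65 m.

6.65 m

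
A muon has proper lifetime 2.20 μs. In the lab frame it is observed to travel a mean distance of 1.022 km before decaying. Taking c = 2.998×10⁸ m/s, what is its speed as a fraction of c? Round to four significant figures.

d = βγcτ ⇒ βγ = d/(cτ) = 1022 m / (659.56 m) = 1.5495.
β = (βγ)/√(1+(βγ)²) = 1.5495/√3.40095 = 0.8402.

0.8402c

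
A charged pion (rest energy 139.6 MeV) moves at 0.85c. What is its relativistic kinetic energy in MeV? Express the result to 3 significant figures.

γ = 1/√(1 − β²) = 1/√(1 − 0.7225) = 1/√0.2775 = 1.89832.
Kinetic energy: K = (γ − 1)mc² = (1.89832 − 1) × 139.6 MeV = 0.89832 × 139.6 = 125 MeV.

125 MeV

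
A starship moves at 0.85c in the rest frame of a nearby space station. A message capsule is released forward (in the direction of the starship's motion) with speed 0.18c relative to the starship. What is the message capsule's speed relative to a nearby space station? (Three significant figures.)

Relativistic velocity addition: u = (u' + v)/(1 + u'v/c²), with u' = 0.18c and v = 0.85c.
Numerator: 0.18 + 0.85 = 1.03. Denominator: 1 + (0.18)(0.85) = 1.153.
u = 1.03/1.153 = 0.89332, so the speed is 0.893c.

0.893c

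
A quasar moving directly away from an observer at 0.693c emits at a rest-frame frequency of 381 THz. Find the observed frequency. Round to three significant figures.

Relativistic Doppler (source moving away): f_obs = f_src · √((1−β)/(1+β)).
With β = 0.693: factor = √(0.307/1.693) = 0.42583.
f_obs = 381 × 0.42583 = 162 THz.

162 THz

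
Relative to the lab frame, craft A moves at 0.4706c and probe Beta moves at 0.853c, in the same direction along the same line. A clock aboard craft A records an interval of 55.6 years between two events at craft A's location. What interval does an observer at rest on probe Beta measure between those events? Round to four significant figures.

72.27 years

Transform craft A's velocity into probe Beta's frame: (0.4706 − 0.853)/(1 − 0.4706·0.853) = −0.3824/0.5985782, so the relative speed is 0.63885c.
At |u| = 0.63885c, γ = (1 − 0.408129)^(−1/2) = 1.2998.
The clock on craft A records proper time, so probe Beta measures Δt = γΔτ = 1.2998 × 55.6 = 72.27 years.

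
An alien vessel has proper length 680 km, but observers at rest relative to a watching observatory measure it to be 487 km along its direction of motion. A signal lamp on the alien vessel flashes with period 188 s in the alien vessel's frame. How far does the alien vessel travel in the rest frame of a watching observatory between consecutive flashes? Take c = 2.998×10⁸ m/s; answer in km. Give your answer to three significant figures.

5.49×10^7 km

From L = L₀/γ: γ = 680/487 = 1.3963.
β = √(1 − 1/γ²) = 0.69792. Lab-frame period = γτ = 1.3963×188 s = 262.5 s. Distance = βc × γτ = 0.69792 × 2.998×10⁸ m/s × 262.5 s = 5.4925×10^10 m = 5.49×10^7 km.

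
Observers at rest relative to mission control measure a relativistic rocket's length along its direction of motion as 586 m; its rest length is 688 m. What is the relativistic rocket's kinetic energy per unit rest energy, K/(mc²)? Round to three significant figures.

0.174

γ = L₀/L = 688/586 = 1.17406.
K/(mc²) = γ − 1 = 1.17406 − 1 = 0.174.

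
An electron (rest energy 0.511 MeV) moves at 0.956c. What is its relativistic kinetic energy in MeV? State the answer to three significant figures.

β² = 0.913936, so γ = 1/√0.086064 = 3.4087.
Kinetic energy: K = (γ − 1)mc² = (3.4087 − 1) × 0.511 MeV = 2.4087 × 0.511 = 1.23 MeV.

1.23 MeV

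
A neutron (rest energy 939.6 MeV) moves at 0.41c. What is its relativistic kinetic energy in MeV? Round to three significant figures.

90.6 MeV

Lorentz factor: γ = (1 − 0.1681)^(−1/2) = 1.096388.
Kinetic energy: K = (γ − 1)mc² = (1.096388 − 1) × 939.6 MeV = 0.096388 × 939.6 = 90.6 MeV.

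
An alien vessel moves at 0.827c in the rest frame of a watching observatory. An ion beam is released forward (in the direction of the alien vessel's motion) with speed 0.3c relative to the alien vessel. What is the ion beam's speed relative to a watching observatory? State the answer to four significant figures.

0.9030c

In units of c, u = (u' + v)/(1 + u'v) with u' = 0.3 and v = 0.827.
Numerator: 0.3 + 0.827 = 1.127. Denominator: 1 + (0.3)(0.827) = 1.2481.
u = 1.127/1.2481 = 0.90297, so the speed is 0.9030c.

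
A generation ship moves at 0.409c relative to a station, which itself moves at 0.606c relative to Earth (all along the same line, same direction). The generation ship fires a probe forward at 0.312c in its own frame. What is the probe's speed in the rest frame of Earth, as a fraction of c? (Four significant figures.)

0.8976c

Apply u = (u'+v)/(1+u'v) twice. Probe in the station frame: (0.312+0.409)/(1+0.312·0.409) = 0.721/1.127608 = 0.63941c.
That velocity, transformed to the rest frame of Earth: (0.63941+0.606)/(1+0.63941·0.606) = 1.24541/1.38748246 = 0.8976c.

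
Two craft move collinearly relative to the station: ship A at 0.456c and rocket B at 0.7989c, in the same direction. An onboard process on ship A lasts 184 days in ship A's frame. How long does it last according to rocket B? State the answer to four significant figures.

The velocity of ship A relative to rocket B is (0.456 − 0.7989)c / (1 − 0.456×0.7989) = −0.5394c; relative speed 0.5394c.
γ for this relative speed: γ = 1/√(1 − 0.290952) = 1.1876.
Ship A's interval is proper; time dilation gives Δt_B = γΔτ = 1.1876 × 184 days = 218.5 days.

218.5 days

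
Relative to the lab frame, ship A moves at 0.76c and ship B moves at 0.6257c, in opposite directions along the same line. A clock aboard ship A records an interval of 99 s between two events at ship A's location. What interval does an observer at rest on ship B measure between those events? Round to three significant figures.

The velocity of ship A relative to ship B is (0.76 + 0.6257)c / (1 + 0.76×0.6257) = 0.93912c; relative speed 0.93912c.
At |u| = 0.93912c, γ = (1 − 0.881946)^(−1/2) = 2.9104.
Ship A's interval is proper; time dilation gives Δt_B = γΔτ = 2.9104 × 99 s = 288 s.

288 s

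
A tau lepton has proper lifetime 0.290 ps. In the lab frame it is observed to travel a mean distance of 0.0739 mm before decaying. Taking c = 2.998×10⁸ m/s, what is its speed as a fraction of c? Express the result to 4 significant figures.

0.6476c

d = βγcτ ⇒ βγ = d/(cτ) = 7.390×10^-5 m / (8.6942×10^-5 m) = 0.84999.
β = (βγ)/√(1+(βγ)²) = 0.84999/√1.722483 = 0.6476.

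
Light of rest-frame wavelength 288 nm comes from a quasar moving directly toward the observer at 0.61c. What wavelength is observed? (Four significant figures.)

141.7 nm

Relativistic Doppler for wavelength: λ_obs = λ_src · √((1−β)/(1+β)).
With β = 0.61: factor = √(0.39/1.61) = 0.49217.
λ_obs = 288 × 0.49217 = 141.7 nm.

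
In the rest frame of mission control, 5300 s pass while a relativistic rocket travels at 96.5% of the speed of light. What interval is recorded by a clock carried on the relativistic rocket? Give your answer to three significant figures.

1390 s

With β = 0.965, γ = 1/√(1 − 0.965²) = 1/√0.068775 = 3.8132.
The moving clock records proper time: Δτ = Δt/γ = 5300/3.8132 = 1390 s.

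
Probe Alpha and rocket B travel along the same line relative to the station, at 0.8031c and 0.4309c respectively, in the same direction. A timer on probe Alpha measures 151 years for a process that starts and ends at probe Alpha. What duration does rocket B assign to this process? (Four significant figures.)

The velocity of probe Alpha relative to rocket B is (0.8031 − 0.4309)c / (1 − 0.8031×0.4309) = 0.56916c; relative speed 0.56916c.
γ for this relative speed: γ = 1/√(1 − 0.323943) = 1.2162.
The clock on probe Alpha records proper time, so rocket B measures Δt = γΔτ = 1.2162 × 151 = 183.6 years.

183.6 years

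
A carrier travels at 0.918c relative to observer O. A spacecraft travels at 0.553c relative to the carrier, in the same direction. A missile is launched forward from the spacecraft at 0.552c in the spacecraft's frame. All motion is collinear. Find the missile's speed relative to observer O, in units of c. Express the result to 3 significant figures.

0.993c

Compose velocities in two stages. Stage 1 (into S'): u₁ = (0.552+0.553)/(1+0.552×0.553) = 0.84658.
Stage 2 (into S): u = (0.84658+0.918)/(1+0.84658×0.918) = 0.99292, so the speed is 0.993c.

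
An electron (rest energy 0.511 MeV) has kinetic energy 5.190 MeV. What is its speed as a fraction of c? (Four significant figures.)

0.9960c

K = (γ−1)mc², so γ = 1 + 5.190/0.511 = 11.157.
Then v/c = √(1 − γ⁻²) = √(1 − 0.00803351) = √0.99196649 = 0.9960.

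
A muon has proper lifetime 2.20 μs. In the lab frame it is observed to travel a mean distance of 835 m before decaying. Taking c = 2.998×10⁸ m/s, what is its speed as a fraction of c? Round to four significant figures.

0.7847c

Lab distance = (lab lifetime)·v = γτ·βc, so βγ = d/(cτ) = 835.0/(2.998×10⁸ × 2.200×10^-6) = 1.266.
With βγ = 1.266: γ² = 1 + (βγ)² = 2.60276, and β = (βγ)/γ = 1.266/1.61331 = 0.7847.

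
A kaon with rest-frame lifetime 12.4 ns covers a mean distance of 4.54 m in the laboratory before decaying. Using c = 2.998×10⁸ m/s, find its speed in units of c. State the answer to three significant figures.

0.774c

d = βγcτ ⇒ βγ = d/(cτ) = 4.540 m / (3.71752 m) = 1.2212.
β = (βγ)/√(1+(βγ)²) = 1.2212/√2.49133 = 0.774.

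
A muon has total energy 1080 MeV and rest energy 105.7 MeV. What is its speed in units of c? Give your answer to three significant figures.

Total energy E = γmc² gives γ = 1080/105.7 = 10.218.
Hence β = √(1 − 1/γ²) = √(1 − 0.00957785) = √0.99042215 = 0.995.

0.995c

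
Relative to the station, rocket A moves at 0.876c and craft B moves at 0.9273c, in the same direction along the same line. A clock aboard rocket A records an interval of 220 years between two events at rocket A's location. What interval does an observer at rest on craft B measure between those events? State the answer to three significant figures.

229 years

The velocity of rocket A relative to craft B is (0.876 − 0.9273)c / (1 − 0.876×0.9273) = −0.27333c; relative speed 0.27333c.
γ for this relative speed: γ = 1/√(1 − 0.0747093) = 1.0396.
Rocket A's interval is proper; time dilation gives Δt_B = γΔτ = 1.0396 × 220 years = 229 years.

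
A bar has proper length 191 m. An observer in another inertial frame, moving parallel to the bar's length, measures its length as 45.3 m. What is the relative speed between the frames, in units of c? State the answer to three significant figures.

0.971c

Length contraction gives γ = L₀/L = 191/45.3 = 4.2163.
β = √(1 − 1/γ²) = √0.943748 = 0.971.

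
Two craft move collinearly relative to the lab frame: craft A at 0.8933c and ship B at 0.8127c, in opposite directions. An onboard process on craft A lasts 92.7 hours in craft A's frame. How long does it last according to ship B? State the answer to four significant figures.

Transform craft A's velocity into ship B's frame: (0.8933 + 0.8127)/(1 + 0.8933·0.8127) = 1.706/1.72598491, so the relative speed is 0.98842c.
γ for this relative speed: γ = 1/√(1 − 0.976974) = 6.5901.
The clock on craft A records proper time, so ship B measures Δt = γΔτ = 6.5901 × 92.7 = 610.9 hours.

610.9 hours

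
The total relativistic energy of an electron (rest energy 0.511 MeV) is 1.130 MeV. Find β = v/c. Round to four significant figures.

Total energy E = γmc² gives γ = 1.130/0.511 = 2.2114.
Hence β = √(1 − 1/γ²) = √(1 − 0.204487) = √0.795513 = 0.8919.

0.8919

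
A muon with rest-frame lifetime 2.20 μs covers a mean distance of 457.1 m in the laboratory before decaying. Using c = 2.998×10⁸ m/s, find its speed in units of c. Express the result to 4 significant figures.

0.5696c

Let x = d/(cτ) = 457.1 m / (2.998×10⁸ m/s × 2.200×10^-6 s) = 0.69304. Since d = βγcτ, x = βγ = β/√(1−β²).
Solving: β² = x²/(1+x²) = 0.480304/1.480304 = 0.324463, so β = 0.5696.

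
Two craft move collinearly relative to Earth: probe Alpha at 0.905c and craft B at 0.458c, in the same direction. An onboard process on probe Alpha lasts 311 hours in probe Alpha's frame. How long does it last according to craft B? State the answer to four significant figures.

481.5 hours

Speed of probe Alpha in craft B's frame: u = (v_A − v_B)/(1 − v_A v_B/c²) = (0.905 − 0.458)/(1 − 0.905×0.458) = 0.447/0.58551 = 0.76344; |u| = 0.76344c.
γ for this relative speed: γ = 1/√(1 − 0.582841) = 1.5483.
Probe Alpha's interval is proper; time dilation gives Δt_B = γΔτ = 1.5483 × 311 hours = 481.5 hours.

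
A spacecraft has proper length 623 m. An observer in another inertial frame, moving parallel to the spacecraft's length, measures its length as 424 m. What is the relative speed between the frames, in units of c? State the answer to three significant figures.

Length contraction gives γ = L₀/L = 623/424 = 1.4693.
β = √(1 − 1/γ²) = √0.536789 = 0.733.

0.733c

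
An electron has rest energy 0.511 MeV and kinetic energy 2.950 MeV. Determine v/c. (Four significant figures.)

γ = 1 + K/(mc²) = 1 + 2.950/0.511 = 6.773.
β = √(1 − 1/γ²) = √(1 − 0.0217991) = √0.9782009 = 0.9890.

0.9890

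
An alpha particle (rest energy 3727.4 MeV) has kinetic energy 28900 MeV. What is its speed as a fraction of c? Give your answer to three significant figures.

γ = 1 + K/(mc²) = 1 + 28900/3727.4 = 8.7534.
β = √(1 − 1/γ²) = √(1 − 0.0130511) = √0.9869489 = 0.993.

0.993c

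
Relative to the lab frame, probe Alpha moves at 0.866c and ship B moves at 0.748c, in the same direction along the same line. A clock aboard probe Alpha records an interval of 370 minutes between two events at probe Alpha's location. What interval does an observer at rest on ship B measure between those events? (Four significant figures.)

392.7 minutes

The velocity of probe Alpha relative to ship B is (0.866 − 0.748)c / (1 − 0.866×0.748) = 0.33501c; relative speed 0.33501c.
At |u| = 0.33501c, γ = (1 − 0.112232)^(−1/2) = 1.0613.
Probe Alpha's interval is proper; time dilation gives Δt_B = γΔτ = 1.0613 × 370 minutes = 392.7 minutes.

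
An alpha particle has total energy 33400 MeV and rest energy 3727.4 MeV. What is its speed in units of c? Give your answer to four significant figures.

0.9938c

γ = E/(mc²) = 33400/3727.4 = 8.9607.
β = √(1 − 1/γ²) = √(1 − 0.0124542) = √0.9875458 = 0.9938.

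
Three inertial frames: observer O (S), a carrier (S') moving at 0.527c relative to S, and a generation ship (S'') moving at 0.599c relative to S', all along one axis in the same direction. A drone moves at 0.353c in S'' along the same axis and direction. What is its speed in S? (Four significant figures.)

Apply u = (u'+v)/(1+u'v) twice. Drone in the carrier frame: (0.353+0.599)/(1+0.353·0.599) = 0.952/1.211447 = 0.78584c.
That velocity, transformed to the rest frame of observer O: (0.78584+0.527)/(1+0.78584·0.527) = 1.31284/1.41413768 = 0.92837c.

0.9284c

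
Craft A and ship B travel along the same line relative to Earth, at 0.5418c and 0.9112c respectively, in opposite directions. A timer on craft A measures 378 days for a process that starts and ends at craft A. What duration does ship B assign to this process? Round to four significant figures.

1631 days

The velocity of craft A relative to ship B is (0.5418 + 0.9112)c / (1 + 0.5418×0.9112) = 0.97276c; relative speed 0.97276c.
At |u| = 0.97276c, γ = (1 − 0.946262)^(−1/2) = 4.3138.
The clock on craft A records proper time, so ship B measures Δt = γΔτ = 4.3138 × 378 = 1631 days.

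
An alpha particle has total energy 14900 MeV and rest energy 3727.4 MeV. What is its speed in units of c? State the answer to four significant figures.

0.9682c

Total energy E = γmc² gives γ = 14900/3727.4 = 3.9974.
Hence β = √(1 − 1/γ²) = √(1 − 0.0625813) = √0.9374187 = 0.9682.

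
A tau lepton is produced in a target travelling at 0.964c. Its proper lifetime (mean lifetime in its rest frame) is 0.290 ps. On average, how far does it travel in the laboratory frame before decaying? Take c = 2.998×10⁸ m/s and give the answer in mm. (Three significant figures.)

0.315 mm

γ = 1/√(1 − β²) = 1/√(1 − 0.929296) = 1/√0.070704 = 1/0.265902 = 3.7608.
Lab-frame lifetime: Δt = γτ = 3.7608 × 0.290 ps = 1.0906 ps.
Distance: d = vΔt = 0.964 × 2.998×10⁸ m/s × 1.0906×10^-12 s = 3.15×10^-4 m = 0.315 mm.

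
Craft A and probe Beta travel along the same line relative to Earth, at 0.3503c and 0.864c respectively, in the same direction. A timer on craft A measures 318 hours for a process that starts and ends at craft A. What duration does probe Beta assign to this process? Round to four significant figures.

470.2 hours

Transform craft A's velocity into probe Beta's frame: (0.3503 − 0.864)/(1 − 0.3503·0.864) = −0.5137/0.6973408, so the relative speed is 0.73666c.
At |u| = 0.73666c, γ = (1 − 0.542668)^(−1/2) = 1.4787.
Craft A's interval is proper; time dilation gives Δt_B = γΔτ = 1.4787 × 318 hours = 470.2 hours.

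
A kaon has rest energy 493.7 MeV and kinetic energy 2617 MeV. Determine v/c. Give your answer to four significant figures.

γ = 1 + K/(mc²) = 1 + 2617/493.7 = 6.3008.
β = √(1 − 1/γ²) = √(1 − 0.0251889) = √0.9748111 = 0.9873.

0.9873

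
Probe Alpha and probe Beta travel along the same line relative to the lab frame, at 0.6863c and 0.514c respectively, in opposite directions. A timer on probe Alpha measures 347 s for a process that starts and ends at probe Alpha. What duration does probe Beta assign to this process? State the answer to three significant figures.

752 s

The velocity of probe Alpha relative to probe Beta is (0.6863 + 0.514)c / (1 + 0.6863×0.514) = 0.8873c; relative speed 0.8873c.
γ for this relative speed: γ = 1/√(1 − 0.787301) = 2.1683.
Probe Alpha's interval is proper; time dilation gives Δt_B = γΔτ = 2.1683 × 347 s = 752 s.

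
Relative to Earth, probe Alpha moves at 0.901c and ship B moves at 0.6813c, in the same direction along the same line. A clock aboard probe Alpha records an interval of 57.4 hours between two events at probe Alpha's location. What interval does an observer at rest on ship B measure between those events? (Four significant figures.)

Transform probe Alpha's velocity into ship B's frame: (0.901 − 0.6813)/(1 − 0.901·0.6813) = 0.2197/0.3861487, so the relative speed is 0.56895c.
γ for this relative speed: γ = 1/√(1 − 0.323704) = 1.216.
Probe Alpha's interval is proper; time dilation gives Δt_B = γΔτ = 1.216 × 57.4 hours = 69.80 hours.

69.80 hours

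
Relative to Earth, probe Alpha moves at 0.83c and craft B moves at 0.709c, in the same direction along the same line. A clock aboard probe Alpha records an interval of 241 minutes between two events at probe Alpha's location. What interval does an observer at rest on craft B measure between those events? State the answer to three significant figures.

The velocity of probe Alpha relative to craft B is (0.83 − 0.709)c / (1 − 0.83×0.709) = 0.29402c; relative speed 0.29402c.
At |u| = 0.29402c, γ = (1 − 0.0864478)^(−1/2) = 1.0462.
The clock on probe Alpha records proper time, so craft B measures Δt = γΔτ = 1.0462 × 241 = 252 minutes.

252 minutes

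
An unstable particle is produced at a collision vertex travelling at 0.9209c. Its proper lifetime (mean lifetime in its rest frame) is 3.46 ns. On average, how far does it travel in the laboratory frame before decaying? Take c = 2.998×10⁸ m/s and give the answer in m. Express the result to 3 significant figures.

2.45 m

With β = 0.9209, γ = 1/√(1 − 0.9209²) = 1/√0.15194319 = 2.5654.
Lab-frame lifetime: Δt = γτ = 2.5654 × 3.46 ns = 8.8763 ns.
Distance: d = vΔt = 0.9209 × 2.998×10⁸ m/s × 8.8763×10^-9 s = 2.45 m.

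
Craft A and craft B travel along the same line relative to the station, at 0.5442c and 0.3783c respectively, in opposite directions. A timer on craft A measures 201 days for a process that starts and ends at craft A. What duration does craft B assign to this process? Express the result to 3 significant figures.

Speed of craft A in craft B's frame: u = (v_A + v_B)/(1 + v_A v_B/c²) = (0.5442 + 0.3783)/(1 + 0.5442×0.3783) = 0.9225/1.20587086 = 0.76501; |u| = 0.76501c.
At |u| = 0.76501c, γ = (1 − 0.58524)^(−1/2) = 1.5528.
The clock on craft A records proper time, so craft B measures Δt = γΔτ = 1.5528 × 201 = 312 days.

312 days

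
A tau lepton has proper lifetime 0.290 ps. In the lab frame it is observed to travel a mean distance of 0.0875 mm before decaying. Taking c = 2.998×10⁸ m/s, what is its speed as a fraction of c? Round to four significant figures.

d = βγcτ ⇒ βγ = d/(cτ) = 8.750×10^-5 m / (8.6942×10^-5 m) = 1.0064.
β = (βγ)/√(1+(βγ)²) = 1.0064/√2.01284 = 0.7094.

0.7094c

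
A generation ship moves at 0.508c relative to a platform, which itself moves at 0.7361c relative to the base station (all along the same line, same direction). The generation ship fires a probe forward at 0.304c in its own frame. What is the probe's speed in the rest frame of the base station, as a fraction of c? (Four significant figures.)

Compose velocities in two stages. Stage 1 (into S'): u₁ = (0.304+0.508)/(1+0.304×0.508) = 0.70338.
Stage 2 (into S): u = (0.70338+0.7361)/(1+0.70338×0.7361) = 0.94843, so the speed is 0.9484c.

0.9484c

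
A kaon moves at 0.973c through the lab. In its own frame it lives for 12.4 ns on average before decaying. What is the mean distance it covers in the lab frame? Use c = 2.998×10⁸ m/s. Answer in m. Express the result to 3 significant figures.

With β = 0.973, γ = 1/√(1 − 0.973²) = 1/√0.053271 = 4.3327.
Lab-frame lifetime: Δt = γτ = 4.3327 × 12.4 ns = 53.725 ns.
Distance: d = vΔt = 0.973 × 2.998×10⁸ m/s × 5.3725×10^-8 s = 15.7 m.

15.7 m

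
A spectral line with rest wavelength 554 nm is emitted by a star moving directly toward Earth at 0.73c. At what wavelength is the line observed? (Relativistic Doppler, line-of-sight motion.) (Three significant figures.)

219 nm

Relativistic Doppler for wavelength: λ_obs = λ_src · √((1−β)/(1+β)).
With β = 0.73: factor = √(0.27/1.73) = 0.39506.
λ_obs = 554 × 0.39506 = 219 nm.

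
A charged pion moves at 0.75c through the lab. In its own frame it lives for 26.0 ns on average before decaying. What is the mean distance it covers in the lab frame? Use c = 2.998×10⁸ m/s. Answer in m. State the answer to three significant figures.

8.84 m

γ = 1/√(1 − β²) = 1/√(1 − 0.5625) = 1/√0.4375 = 1/0.661438 = 1.5119.
Lab-frame lifetime: Δt = γτ = 1.5119 × 26.0 ns = 39.309 ns.
Distance: d = vΔt = 0.75 × 2.998×10⁸ m/s × 3.9309×10^-8 s = 8.84 m.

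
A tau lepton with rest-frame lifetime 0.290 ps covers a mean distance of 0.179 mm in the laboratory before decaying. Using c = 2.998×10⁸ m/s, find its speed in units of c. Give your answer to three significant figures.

0.900c

d = βγcτ ⇒ βγ = d/(cτ) = 1.790×10^-4 m / (8.6942×10^-5 m) = 2.0588.
β = (βγ)/√(1+(βγ)²) = 2.0588/√5.23866 = 0.900.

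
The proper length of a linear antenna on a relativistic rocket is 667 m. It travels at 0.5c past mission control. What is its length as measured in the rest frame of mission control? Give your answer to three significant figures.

578 m

β² = 0.25, so γ = 1/√0.75 = 1.1547.
Length contraction: L = L₀/γ = 667/1.1547 = 578 m.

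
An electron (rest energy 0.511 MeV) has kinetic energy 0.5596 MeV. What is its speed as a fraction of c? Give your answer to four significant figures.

K = (γ−1)mc², so γ = 1 + 0.5596/0.511 = 2.0951.
Then v/c = √(1 − γ⁻²) = √(1 − 0.227819) = √0.772181 = 0.8787.

0.8787c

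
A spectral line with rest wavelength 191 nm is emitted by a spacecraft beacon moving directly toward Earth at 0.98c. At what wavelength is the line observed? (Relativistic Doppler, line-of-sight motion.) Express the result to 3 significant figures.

Relativistic Doppler for wavelength: λ_obs = λ_src · √((1−β)/(1+β)).
With β = 0.98: factor = √(0.02/1.98) = 0.1005.
λ_obs = 191 × 0.1005 = 19.2 nm.

19.2 nm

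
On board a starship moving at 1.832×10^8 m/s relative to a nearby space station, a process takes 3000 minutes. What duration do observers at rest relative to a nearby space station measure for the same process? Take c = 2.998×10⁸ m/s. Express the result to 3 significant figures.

3790 minutes

β = v/c = (1.832×10^8 m/s)/(2.998×10⁸ m/s) = 0.611074.
γ = 1/√(1 − β²) = 1/√(1 − 0.3734114) = 1/√0.6265886 = 1/0.791573 = 1.2633.
The onboard clock measures proper time, so the interval in the rest frame of a nearby space station is dilated: Δt = γ·Δτ = 1.2633 × 3000 minutes = 3790 minutes.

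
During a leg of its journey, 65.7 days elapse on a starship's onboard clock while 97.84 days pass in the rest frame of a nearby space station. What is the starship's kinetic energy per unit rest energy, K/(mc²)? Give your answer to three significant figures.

0.489

γ = Δt/Δτ = 97.84/65.7 = 1.48919.
Since K = (γ−1)mc², K/(mc²) = 1.48919 − 1 = 0.489.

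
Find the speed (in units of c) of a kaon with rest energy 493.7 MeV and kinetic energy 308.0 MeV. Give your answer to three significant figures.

γ = 1 + K/(mc²) = 1 + 308.0/493.7 = 1.6239.
β = √(1 − 1/γ²) = √(1 − 0.379211) = √0.620789 = 0.788.

0.788c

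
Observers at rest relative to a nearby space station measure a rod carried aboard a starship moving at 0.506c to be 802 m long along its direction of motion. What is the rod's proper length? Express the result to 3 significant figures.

Lorentz factor: γ = (1 − 0.256036)^(−1/2) = 1.1594.
Proper length: L₀ = γ·L = 1.1594 × 802 = 930 m.

930 m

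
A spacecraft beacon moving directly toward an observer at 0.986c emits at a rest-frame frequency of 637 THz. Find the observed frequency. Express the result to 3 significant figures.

7590 THz

Relativistic Doppler (source moving toward): f_obs = f_src · √((1+β)/(1−β)).
With β = 0.986: factor = √(1.986/0.014) = 11.91.
f_obs = 637 × 11.91 = 7590 THz.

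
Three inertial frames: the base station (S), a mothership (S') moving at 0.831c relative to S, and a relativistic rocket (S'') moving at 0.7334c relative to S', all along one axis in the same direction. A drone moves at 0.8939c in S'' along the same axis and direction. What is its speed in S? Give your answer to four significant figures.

First combine the drone and relativistic rocket (S''→S'): u₁ = (0.8939 + 0.7334)/(1 + 0.8939×0.7334) = 1.6273/1.65558626 = 0.98291.
Then combine with the mothership (S'→S): u = (0.98291 + 0.831)/(1 + 0.98291×0.831) = 1.81391/1.81679821 = 0.99841.

0.9984c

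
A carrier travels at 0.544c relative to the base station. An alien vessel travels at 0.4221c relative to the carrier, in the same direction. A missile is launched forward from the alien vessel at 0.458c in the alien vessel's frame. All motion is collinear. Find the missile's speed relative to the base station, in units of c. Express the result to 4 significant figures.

0.9146c

Compose velocities in two stages. Stage 1 (into S'): u₁ = (0.458+0.4221)/(1+0.458×0.4221) = 0.73752.
Stage 2 (into S): u = (0.73752+0.544)/(1+0.73752×0.544) = 0.91458, so the speed is 0.9146c.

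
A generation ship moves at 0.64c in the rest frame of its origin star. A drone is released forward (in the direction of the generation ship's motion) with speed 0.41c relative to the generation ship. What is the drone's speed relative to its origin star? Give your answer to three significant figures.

In units of c, u = (u' + v)/(1 + u'v) with u' = 0.41 and v = 0.64.
Numerator: 0.41 + 0.64 = 1.05. Denominator: 1 + (0.41)(0.64) = 1.2624.
u = 1.05/1.2624 = 0.83175, so the speed is 0.832c.

0.832c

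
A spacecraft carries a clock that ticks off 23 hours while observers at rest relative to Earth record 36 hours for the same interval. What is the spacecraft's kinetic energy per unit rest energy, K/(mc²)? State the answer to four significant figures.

0.5652

γ = Δt/Δτ = 36/23 = 1.56522.
K/(mc²) = γ − 1 = 1.56522 − 1 = 0.5652.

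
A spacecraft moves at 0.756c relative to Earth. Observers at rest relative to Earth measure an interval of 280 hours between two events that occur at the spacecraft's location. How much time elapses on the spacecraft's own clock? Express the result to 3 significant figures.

γ = 1/√(1 − β²) = 1/√(1 − 0.571536) = 1/√0.428464 = 1/0.654572 = 1.5277.
The spacecraft's clock runs slow as seen from Earth, so Δτ = Δt/γ = 280/1.5277 = 183 hours.

183 hours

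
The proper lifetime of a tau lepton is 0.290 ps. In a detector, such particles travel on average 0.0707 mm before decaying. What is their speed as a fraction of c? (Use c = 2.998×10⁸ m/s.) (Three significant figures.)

0.631c

Let x = d/(cτ) = 7.070×10^-5 m / (2.998×10⁸ m/s × 2.900×10^-13 s) = 0.81319. Since d = βγcτ, x = βγ = β/√(1−β²).
Solving: β² = x²/(1+x²) = 0.661278/1.661278 = 0.398054, so β = 0.631.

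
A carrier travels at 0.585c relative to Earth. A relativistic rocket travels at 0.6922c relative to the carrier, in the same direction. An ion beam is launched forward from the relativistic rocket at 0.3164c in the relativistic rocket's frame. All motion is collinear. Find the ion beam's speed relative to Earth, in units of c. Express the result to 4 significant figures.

0.9517c

Apply u = (u'+v)/(1+u'v) twice. Ion beam in the carrier frame: (0.3164+0.6922)/(1+0.3164·0.6922) = 1.0086/1.21901208 = 0.82739c.
That velocity, transformed to the rest frame of Earth: (0.82739+0.585)/(1+0.82739·0.585) = 1.41239/1.48402315 = 0.95173c.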